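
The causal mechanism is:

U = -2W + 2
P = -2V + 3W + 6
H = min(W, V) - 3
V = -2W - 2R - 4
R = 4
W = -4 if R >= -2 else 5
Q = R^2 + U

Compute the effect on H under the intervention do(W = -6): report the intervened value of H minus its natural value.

-2

Under do(W=-6), the mechanism W = -4 if R >= -2 else 5 is discarded; W is fixed at -6.
V = -2W - 2R - 4  [with W=-6, R=4]  = 0
H = min(W, V) - 3  [with W=-6, V=0]  = -9
Without intervention: W = -4 if R >= -2 else 5  [with R=4]  = -4; V = -2W - 2R - 4  [with W=-4, R=4]  = -4; H = min(W, V) - 3  [with W=-4, V=-4]  = -7.
Change = -9 − (-7) = -2.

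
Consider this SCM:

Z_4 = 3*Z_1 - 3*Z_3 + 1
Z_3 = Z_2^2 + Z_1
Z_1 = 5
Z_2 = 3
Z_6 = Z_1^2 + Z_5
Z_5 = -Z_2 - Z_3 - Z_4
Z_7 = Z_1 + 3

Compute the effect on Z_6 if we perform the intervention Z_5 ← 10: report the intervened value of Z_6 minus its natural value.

1

The intervention breaks the incoming arrows to Z_5: Z_5 = -Z_2 - Z_3 - Z_4 no longer applies, and Z_5 = 10.
Z_6 = Z_1^2 + Z_5  [with Z_1=5, Z_5=10]  = 35
Without intervention: Z_3 = Z_2^2 + Z_1  [with Z_2=3, Z_1=5]  = 14; Z_4 = 3*Z_1 - 3*Z_3 + 1  [with Z_1=5, Z_3=14]  = -26; Z_5 = -Z_2 - Z_3 - Z_4  [with Z_2=3, Z_3=14, Z_4=-26]  = 9; Z_6 = Z_1^2 + Z_5  [with Z_1=5, Z_5=9]  = 34.
Change = 35 − 34 = 1.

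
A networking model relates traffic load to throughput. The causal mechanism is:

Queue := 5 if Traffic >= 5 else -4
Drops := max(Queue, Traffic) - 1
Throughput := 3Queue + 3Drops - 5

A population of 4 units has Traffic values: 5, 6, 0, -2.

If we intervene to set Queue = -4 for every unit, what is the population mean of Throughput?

do(Queue=-4) breaks Queue's dependence on Traffic. With Queue=-4 fixed, Throughput across the units is -5, -2, -20, -26, mean -13.25.

-13.25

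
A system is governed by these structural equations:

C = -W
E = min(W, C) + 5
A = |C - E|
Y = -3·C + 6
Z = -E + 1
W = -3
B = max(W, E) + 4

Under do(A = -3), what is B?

6

Intervening sets A = -3 and removes its equation (A = |C - E|).
No directed path runs from A to B, so B keeps its natural value.
C = -W  [with W=-3]  = 3
E = min(W, C) + 5  [with W=-3, C=3]  = 2
B = max(W, E) + 4  [with W=-3, E=2]  = 6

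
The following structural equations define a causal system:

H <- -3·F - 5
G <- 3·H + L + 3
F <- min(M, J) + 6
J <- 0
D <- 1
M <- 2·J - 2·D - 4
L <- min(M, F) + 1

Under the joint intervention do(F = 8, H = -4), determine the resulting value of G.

Setting F = 8, H = -4 by intervention discards those variables' equations.
M = 2·J - 2·D - 4  [with J=0, D=1]  = -6
L = min(M, F) + 1  [with M=-6, F=8]  = -5
G = 3·H + L + 3  [with H=-4, L=-5]  = -14

-14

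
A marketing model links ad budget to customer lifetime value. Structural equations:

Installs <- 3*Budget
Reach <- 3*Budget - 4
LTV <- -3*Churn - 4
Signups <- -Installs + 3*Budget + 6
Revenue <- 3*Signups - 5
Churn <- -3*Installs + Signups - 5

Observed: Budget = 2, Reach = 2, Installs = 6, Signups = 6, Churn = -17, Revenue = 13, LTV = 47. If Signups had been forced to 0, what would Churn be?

Intervening sets Signups = 0 and removes its equation (Signups <- -Installs + 3*Budget + 6).
Installs = 3*Budget  [with Budget=2]  = 6
Churn = -3*Installs + Signups - 5  [with Installs=6, Signups=0]  = -23

-23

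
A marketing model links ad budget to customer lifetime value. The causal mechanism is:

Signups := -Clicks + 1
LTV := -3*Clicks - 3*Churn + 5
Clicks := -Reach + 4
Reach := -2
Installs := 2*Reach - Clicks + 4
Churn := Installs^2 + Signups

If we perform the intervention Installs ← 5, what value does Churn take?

do(Installs=5) replaces the equation Installs := 2*Reach - Clicks + 4 with the constant Installs = 5.
Clicks = -Reach + 4  [with Reach=-2]  = 6
Signups = -Clicks + 1  [with Clicks=6]  = -5
Churn = Installs^2 + Signups  [with Installs=5, Signups=-5]  = 20

20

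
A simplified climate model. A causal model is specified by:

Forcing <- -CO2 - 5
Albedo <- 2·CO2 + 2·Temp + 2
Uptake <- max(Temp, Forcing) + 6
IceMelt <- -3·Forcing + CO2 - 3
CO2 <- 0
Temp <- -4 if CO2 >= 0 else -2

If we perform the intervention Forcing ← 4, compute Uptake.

Under do(Forcing=4), the mechanism Forcing <- -CO2 - 5 is discarded; Forcing is fixed at 4.
Temp = -4 if CO2 >= 0 else -2  [with CO2=0]  = -4
Uptake = max(Temp, Forcing) + 6  [with Temp=-4, Forcing=4]  = 10

10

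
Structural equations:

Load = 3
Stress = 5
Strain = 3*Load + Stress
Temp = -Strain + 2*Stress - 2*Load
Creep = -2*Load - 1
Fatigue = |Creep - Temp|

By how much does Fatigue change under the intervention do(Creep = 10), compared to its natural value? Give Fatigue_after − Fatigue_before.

The intervention breaks the incoming arrows to Creep: Creep = -2*Load - 1 no longer applies, and Creep = 10.
Strain = 3*Load + Stress  [with Load=3, Stress=5]  = 14
Temp = -Strain + 2*Stress - 2*Load  [with Strain=14, Stress=5, Load=3]  = -10
Fatigue = |Creep - Temp|  [with Creep=10, Temp=-10]  = 20
Without intervention: Strain = 3*Load + Stress  [with Load=3, Stress=5]  = 14; Temp = -Strain + 2*Stress - 2*Load  [with Strain=14, Stress=5, Load=3]  = -10; Creep = -2*Load - 1  [with Load=3]  = -7; Fatigue = |Creep - Temp|  [with Creep=-7, Temp=-10]  = 3.
Change = 20 − 3 = 17.

17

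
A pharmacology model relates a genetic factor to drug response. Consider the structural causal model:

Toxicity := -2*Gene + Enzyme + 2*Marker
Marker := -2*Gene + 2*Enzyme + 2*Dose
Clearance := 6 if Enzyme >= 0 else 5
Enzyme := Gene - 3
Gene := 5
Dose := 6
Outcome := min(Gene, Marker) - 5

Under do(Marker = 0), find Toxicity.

-8

Intervening sets Marker = 0 and removes its equation (Marker := -2*Gene + 2*Enzyme + 2*Dose).
Enzyme = Gene - 3  [with Gene=5]  = 2
Toxicity = -2*Gene + Enzyme + 2*Marker  [with Gene=5, Enzyme=2, Marker=0]  = -8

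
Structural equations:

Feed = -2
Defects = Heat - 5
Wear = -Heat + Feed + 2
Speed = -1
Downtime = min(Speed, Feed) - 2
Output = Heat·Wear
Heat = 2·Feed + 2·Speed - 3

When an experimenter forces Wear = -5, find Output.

Under do(Wear=-5), the mechanism Wear = -Heat + Feed + 2 is discarded; Wear is fixed at -5.
Heat = 2·Feed + 2·Speed - 3  [with Feed=-2, Speed=-1]  = -9
Output = Heat·Wear  [with Heat=-9, Wear=-5]  = 45

45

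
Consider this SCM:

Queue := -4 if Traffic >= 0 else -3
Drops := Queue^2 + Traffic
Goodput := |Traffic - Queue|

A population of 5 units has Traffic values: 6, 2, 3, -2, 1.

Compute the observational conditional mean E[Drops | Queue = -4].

19

Observing Queue=-4 restricts to units where Queue's equation naturally yields -4: Traffic ∈ {6, 2, 3, 1}. In that subpopulation Drops = 22, 18, 19, 17, mean 19.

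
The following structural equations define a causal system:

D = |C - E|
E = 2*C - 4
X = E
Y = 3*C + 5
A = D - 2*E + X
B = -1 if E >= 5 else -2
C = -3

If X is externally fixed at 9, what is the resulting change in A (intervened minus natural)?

do(X=9) replaces the equation X = E with the constant X = 9.
E = 2*C - 4  [with C=-3]  = -10
D = |C - E|  [with C=-3, E=-10]  = 7
A = D - 2*E + X  [with D=7, E=-10, X=9]  = 36
Without intervention: E = 2*C - 4  [with C=-3]  = -10; X = E  [with E=-10]  = -10; D = |C - E|  [with C=-3, E=-10]  = 7; A = D - 2*E + X  [with D=7, E=-10, X=-10]  = 17.
Change = 36 − 17 = 19.

19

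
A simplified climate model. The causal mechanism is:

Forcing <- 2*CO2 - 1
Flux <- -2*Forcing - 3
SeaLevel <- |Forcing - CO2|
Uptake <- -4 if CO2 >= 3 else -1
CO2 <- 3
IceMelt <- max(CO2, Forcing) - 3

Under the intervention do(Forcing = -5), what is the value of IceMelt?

The intervention breaks the incoming arrows to Forcing: Forcing <- 2*CO2 - 1 no longer applies, and Forcing = -5.
IceMelt = max(CO2, Forcing) - 3  [with CO2=3, Forcing=-5]  = 0

0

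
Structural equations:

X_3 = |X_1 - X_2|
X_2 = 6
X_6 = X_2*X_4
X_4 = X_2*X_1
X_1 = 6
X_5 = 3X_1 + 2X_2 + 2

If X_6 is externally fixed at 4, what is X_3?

do(X_6=4) replaces the equation X_6 = X_2*X_4 with the constant X_6 = 4.
X_3 is not downstream of the intervention, so its value is determined by the original equations.
X_3 = |X_1 - X_2|  [with X_1=6, X_2=6]  = 0

0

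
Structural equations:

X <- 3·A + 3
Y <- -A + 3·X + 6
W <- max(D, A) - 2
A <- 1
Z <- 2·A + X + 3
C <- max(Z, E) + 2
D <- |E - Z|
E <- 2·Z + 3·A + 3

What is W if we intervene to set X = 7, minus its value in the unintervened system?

1

Under do(X=7), the mechanism X <- 3·A + 3 is discarded; X is fixed at 7.
Z = 2·A + X + 3  [with A=1, X=7]  = 12
E = 2·Z + 3·A + 3  [with Z=12, A=1]  = 30
D = |E - Z|  [with E=30, Z=12]  = 18
W = max(D, A) - 2  [with D=18, A=1]  = 16
Without intervention: X = 3·A + 3  [with A=1]  = 6; Z = 2·A + X + 3  [with A=1, X=6]  = 11; E = 2·Z + 3·A + 3  [with Z=11, A=1]  = 28; D = |E - Z|  [with E=28, Z=11]  = 17; W = max(D, A) - 2  [with D=17, A=1]  = 15.
Change = 16 − 15 = 1.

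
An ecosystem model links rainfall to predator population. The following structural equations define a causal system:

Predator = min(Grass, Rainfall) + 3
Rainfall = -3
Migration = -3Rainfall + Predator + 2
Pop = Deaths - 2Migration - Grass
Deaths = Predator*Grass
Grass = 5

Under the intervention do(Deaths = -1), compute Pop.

-28

Under do(Deaths=-1), the mechanism Deaths = Predator*Grass is discarded; Deaths is fixed at -1.
Predator = min(Grass, Rainfall) + 3  [with Grass=5, Rainfall=-3]  = 0
Migration = -3Rainfall + Predator + 2  [with Rainfall=-3, Predator=0]  = 11
Pop = Deaths - 2Migration - Grass  [with Deaths=-1, Migration=11, Grass=5]  = -28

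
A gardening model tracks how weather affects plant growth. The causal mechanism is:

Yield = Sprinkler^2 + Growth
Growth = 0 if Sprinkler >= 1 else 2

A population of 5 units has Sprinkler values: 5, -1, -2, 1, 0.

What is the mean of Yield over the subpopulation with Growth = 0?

Conditioning on Growth=0 selects the 2 unit(s) with Sprinkler ∈ {5, 1}. Their Yield values: 25, 1. Mean = 13.

13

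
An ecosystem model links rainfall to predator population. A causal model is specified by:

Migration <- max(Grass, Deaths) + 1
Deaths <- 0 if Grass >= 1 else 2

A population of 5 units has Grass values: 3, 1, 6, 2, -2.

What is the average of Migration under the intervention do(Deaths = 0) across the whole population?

3.4

Under do(Deaths=0), Deaths's equation is replaced by Deaths=0 for every unit. Per-unit Migration: 4, 2, 7, 3, 1. Mean = 3.4.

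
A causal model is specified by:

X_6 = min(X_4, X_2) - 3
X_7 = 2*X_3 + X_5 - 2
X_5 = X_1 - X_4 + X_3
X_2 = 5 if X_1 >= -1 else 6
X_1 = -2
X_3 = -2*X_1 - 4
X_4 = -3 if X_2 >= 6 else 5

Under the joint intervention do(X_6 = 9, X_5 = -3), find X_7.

-5

Setting X_6 = 9, X_5 = -3 by intervention discards those variables' equations.
X_3 = -2*X_1 - 4  [with X_1=-2]  = 0
X_7 = 2*X_3 + X_5 - 2  [with X_3=0, X_5=-3]  = -5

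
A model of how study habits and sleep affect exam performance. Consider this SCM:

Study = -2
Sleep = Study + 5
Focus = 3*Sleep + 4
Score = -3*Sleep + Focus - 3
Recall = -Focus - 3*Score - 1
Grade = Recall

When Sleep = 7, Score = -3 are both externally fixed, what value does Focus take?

The joint intervention fixes Sleep = 7, Score = -3, removing each variable's own equation.
Focus = 3*Sleep + 4  [with Sleep=7]  = 25

25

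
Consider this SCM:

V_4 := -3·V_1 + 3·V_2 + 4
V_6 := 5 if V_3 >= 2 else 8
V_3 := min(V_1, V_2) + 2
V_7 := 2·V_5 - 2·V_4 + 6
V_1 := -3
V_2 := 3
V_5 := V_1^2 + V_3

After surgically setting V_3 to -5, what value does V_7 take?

-30

The intervention breaks the incoming arrows to V_3: V_3 := min(V_1, V_2) + 2 no longer applies, and V_3 = -5.
V_4 = -3·V_1 + 3·V_2 + 4  [with V_1=-3, V_2=3]  = 22
V_5 = V_1^2 + V_3  [with V_1=-3, V_3=-5]  = 4
V_7 = 2·V_5 - 2·V_4 + 6  [with V_5=4, V_4=22]  = -30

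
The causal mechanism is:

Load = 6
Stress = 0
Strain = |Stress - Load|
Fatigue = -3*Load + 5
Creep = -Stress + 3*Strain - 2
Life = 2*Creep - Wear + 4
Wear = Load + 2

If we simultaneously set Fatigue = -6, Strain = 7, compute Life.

Under do(Fatigue = -6, Strain = 7), each intervened variable's structural equation is replaced by its fixed value.
Creep = -Stress + 3*Strain - 2  [with Stress=0, Strain=7]  = 19
Wear = Load + 2  [with Load=6]  = 8
Life = 2*Creep - Wear + 4  [with Creep=19, Wear=8]  = 34

34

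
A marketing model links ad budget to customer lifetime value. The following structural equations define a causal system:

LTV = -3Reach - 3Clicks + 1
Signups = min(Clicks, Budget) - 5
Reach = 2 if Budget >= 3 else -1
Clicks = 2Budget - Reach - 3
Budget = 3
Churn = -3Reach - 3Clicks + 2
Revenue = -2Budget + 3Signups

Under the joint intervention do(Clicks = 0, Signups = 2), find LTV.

-5

Under do(Clicks = 0, Signups = 2), each intervened variable's structural equation is replaced by its fixed value.
Reach = 2 if Budget >= 3 else -1  [with Budget=3]  = 2
LTV = -3Reach - 3Clicks + 1  [with Reach=2, Clicks=0]  = -5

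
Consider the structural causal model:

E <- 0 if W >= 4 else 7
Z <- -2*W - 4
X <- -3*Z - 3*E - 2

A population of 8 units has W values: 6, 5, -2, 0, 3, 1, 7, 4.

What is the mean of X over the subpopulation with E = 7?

-8

Conditioning on E=7 selects the 4 unit(s) with W ∈ {-2, 0, 3, 1}. Their X values: -23, -11, 7, -5. Mean = -8.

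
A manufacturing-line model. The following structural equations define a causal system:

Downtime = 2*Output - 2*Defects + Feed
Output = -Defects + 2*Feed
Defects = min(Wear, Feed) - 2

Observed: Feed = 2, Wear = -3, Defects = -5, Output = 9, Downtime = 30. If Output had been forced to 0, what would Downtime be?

Intervening sets Output = 0 and removes its equation (Output = -Defects + 2*Feed).
Defects = min(Wear, Feed) - 2  [with Wear=-3, Feed=2]  = -5
Downtime = 2*Output - 2*Defects + Feed  [with Output=0, Defects=-5, Feed=2]  = 12

12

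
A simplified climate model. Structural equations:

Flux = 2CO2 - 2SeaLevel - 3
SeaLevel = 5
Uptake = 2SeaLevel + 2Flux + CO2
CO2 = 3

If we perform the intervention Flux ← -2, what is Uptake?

The intervention breaks the incoming arrows to Flux: Flux = 2CO2 - 2SeaLevel - 3 no longer applies, and Flux = -2.
Uptake = 2SeaLevel + 2Flux + CO2  [with SeaLevel=5, Flux=-2, CO2=3]  = 9

9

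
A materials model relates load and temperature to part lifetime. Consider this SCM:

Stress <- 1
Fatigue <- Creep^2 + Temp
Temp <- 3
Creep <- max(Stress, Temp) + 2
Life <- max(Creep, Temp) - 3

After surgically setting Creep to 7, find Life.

do(Creep=7) replaces the equation Creep <- max(Stress, Temp) + 2 with the constant Creep = 7.
Life = max(Creep, Temp) - 3  [with Creep=7, Temp=3]  = 4

4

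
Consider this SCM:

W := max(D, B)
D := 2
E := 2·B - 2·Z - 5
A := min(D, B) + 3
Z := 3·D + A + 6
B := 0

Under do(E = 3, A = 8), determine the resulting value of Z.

Under do(E = 3, A = 8), each intervened variable's structural equation is replaced by its fixed value.
Z = 3·D + A + 6  [with D=2, A=8]  = 20

20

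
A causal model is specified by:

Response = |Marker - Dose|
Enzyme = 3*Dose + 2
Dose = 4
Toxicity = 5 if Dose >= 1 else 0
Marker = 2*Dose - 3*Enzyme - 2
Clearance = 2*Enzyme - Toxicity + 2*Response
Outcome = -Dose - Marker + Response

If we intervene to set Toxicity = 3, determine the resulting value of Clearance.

105

The intervention breaks the incoming arrows to Toxicity: Toxicity = 5 if Dose >= 1 else 0 no longer applies, and Toxicity = 3.
Enzyme = 3*Dose + 2  [with Dose=4]  = 14
Marker = 2*Dose - 3*Enzyme - 2  [with Dose=4, Enzyme=14]  = -36
Response = |Marker - Dose|  [with Marker=-36, Dose=4]  = 40
Clearance = 2*Enzyme - Toxicity + 2*Response  [with Enzyme=14, Toxicity=3, Response=40]  = 105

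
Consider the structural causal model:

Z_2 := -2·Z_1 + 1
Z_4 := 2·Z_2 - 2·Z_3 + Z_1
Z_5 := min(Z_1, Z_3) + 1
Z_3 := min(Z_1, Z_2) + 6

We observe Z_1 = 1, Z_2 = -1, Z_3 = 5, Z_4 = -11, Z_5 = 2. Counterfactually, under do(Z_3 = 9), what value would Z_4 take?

The intervention breaks the incoming arrows to Z_3: Z_3 := min(Z_1, Z_2) + 6 no longer applies, and Z_3 = 9.
Z_2 = -2·Z_1 + 1  [with Z_1=1]  = -1
Z_4 = 2·Z_2 - 2·Z_3 + Z_1  [with Z_2=-1, Z_3=9, Z_1=1]  = -19

-19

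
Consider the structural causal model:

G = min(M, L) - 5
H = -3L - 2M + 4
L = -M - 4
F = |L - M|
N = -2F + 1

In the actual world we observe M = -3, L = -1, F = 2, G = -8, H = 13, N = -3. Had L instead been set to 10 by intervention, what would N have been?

Under do(L=10), the mechanism L = -M - 4 is discarded; L is fixed at 10.
F = |L - M|  [with L=10, M=-3]  = 13
N = -2F + 1  [with F=13]  = -25

-25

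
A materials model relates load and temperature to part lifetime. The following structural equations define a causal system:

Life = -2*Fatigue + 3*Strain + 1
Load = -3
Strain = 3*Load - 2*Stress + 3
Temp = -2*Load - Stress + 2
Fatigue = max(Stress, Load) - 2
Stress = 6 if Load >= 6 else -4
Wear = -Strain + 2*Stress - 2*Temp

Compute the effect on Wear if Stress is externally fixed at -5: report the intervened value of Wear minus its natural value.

-6

do(Stress=-5) replaces the equation Stress = 6 if Load >= 6 else -4 with the constant Stress = -5.
Strain = 3*Load - 2*Stress + 3  [with Load=-3, Stress=-5]  = 4
Temp = -2*Load - Stress + 2  [with Load=-3, Stress=-5]  = 13
Wear = -Strain + 2*Stress - 2*Temp  [with Strain=4, Stress=-5, Temp=13]  = -40
Without intervention: Stress = 6 if Load >= 6 else -4  [with Load=-3]  = -4; Strain = 3*Load - 2*Stress + 3  [with Load=-3, Stress=-4]  = 2; Temp = -2*Load - Stress + 2  [with Load=-3, Stress=-4]  = 12; Wear = -Strain + 2*Stress - 2*Temp  [with Strain=2, Stress=-4, Temp=12]  = -34.
Change = -40 − (-34) = -6.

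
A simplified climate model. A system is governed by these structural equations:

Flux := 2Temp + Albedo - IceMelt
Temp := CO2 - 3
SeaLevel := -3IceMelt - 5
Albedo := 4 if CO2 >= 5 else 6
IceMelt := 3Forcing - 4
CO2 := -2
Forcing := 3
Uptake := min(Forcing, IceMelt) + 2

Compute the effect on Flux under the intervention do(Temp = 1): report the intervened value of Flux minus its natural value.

The intervention breaks the incoming arrows to Temp: Temp := CO2 - 3 no longer applies, and Temp = 1.
IceMelt = 3Forcing - 4  [with Forcing=3]  = 5
Albedo = 4 if CO2 >= 5 else 6  [with CO2=-2]  = 6
Flux = 2Temp + Albedo - IceMelt  [with Temp=1, Albedo=6, IceMelt=5]  = 3
Without intervention: Temp = CO2 - 3  [with CO2=-2]  = -5; IceMelt = 3Forcing - 4  [with Forcing=3]  = 5; Albedo = 4 if CO2 >= 5 else 6  [with CO2=-2]  = 6; Flux = 2Temp + Albedo - IceMelt  [with Temp=-5, Albedo=6, IceMelt=5]  = -9.
Change = 3 − (-9) = 12.

12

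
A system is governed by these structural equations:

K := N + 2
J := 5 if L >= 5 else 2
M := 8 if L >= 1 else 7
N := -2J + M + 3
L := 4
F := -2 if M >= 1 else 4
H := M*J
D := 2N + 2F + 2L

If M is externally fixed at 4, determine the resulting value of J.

Under do(M=4), the mechanism M := 8 if L >= 1 else 7 is discarded; M is fixed at 4.
Since J is not a descendant of the intervened variable, it is unaffected.
J = 5 if L >= 5 else 2  [with L=4]  = 2

2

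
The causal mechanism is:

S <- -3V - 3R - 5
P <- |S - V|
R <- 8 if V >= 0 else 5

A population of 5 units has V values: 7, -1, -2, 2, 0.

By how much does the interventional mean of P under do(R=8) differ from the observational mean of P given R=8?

-7.2

The intervention sets R=8 in all 5 units regardless of V. Recomputing P per unit gives 57, 25, 21, 37, 29; average 33.8.
Conditioning on R=8 selects the 3 unit(s) with V ∈ {7, 2, 0}. Their P values: 57, 37, 29. Mean = 41.
Difference = 33.8 − 41 = -7.2.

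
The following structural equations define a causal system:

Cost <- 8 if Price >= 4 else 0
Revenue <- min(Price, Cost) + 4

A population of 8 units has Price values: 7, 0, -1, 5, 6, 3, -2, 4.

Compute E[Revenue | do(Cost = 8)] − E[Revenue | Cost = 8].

-2.75

do(Cost=8) breaks Cost's dependence on Price. With Cost=8 fixed, Revenue across the units is 11, 4, 3, 9, 10, 7, 2, 8, mean 6.75.
Conditioning on Cost=8 selects the 4 unit(s) with Price ∈ {7, 5, 6, 4}. Their Revenue values: 11, 9, 10, 8. Mean = 9.5.
Difference = 6.75 − 9.5 = -2.75.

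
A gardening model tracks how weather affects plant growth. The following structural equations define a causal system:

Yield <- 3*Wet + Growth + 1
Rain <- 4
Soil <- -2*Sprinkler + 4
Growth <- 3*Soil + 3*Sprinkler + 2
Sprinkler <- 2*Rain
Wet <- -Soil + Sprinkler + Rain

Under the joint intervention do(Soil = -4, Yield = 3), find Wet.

16

Setting Soil = -4, Yield = 3 by intervention discards those variables' equations.
Sprinkler = 2*Rain  [with Rain=4]  = 8
Wet = -Soil + Sprinkler + Rain  [with Soil=-4, Sprinkler=8, Rain=4]  = 16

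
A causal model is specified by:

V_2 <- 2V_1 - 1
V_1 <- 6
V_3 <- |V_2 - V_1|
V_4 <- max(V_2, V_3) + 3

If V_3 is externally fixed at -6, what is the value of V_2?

Under do(V_3=-6), the mechanism V_3 <- |V_2 - V_1| is discarded; V_3 is fixed at -6.
Since V_2 is not a descendant of the intervened variable, it is unaffected.
V_2 = 2V_1 - 1  [with V_1=6]  = 11

11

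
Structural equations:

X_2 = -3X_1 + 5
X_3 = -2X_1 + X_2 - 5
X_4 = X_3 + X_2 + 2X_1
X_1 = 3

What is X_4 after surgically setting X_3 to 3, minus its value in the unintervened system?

The intervention breaks the incoming arrows to X_3: X_3 = -2X_1 + X_2 - 5 no longer applies, and X_3 = 3.
X_2 = -3X_1 + 5  [with X_1=3]  = -4
X_4 = X_3 + X_2 + 2X_1  [with X_3=3, X_2=-4, X_1=3]  = 5
Without intervention: X_2 = -3X_1 + 5  [with X_1=3]  = -4; X_3 = -2X_1 + X_2 - 5  [with X_1=3, X_2=-4]  = -15; X_4 = X_3 + X_2 + 2X_1  [with X_3=-15, X_2=-4, X_1=3]  = -13.
Change = 5 − (-13) = 18.

18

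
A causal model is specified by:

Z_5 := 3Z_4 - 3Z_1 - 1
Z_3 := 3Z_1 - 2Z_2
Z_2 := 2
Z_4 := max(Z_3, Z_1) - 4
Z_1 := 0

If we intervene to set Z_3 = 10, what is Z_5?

17

do(Z_3=10) replaces the equation Z_3 := 3Z_1 - 2Z_2 with the constant Z_3 = 10.
Z_4 = max(Z_3, Z_1) - 4  [with Z_3=10, Z_1=0]  = 6
Z_5 = 3Z_4 - 3Z_1 - 1  [with Z_4=6, Z_1=0]  = 17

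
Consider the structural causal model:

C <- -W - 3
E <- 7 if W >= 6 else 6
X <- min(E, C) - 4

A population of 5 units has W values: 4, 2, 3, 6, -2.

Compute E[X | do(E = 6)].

-9.6

The intervention sets E=6 in all 5 units regardless of W. Recomputing X per unit gives -11, -9, -10, -13, -5; average -9.6.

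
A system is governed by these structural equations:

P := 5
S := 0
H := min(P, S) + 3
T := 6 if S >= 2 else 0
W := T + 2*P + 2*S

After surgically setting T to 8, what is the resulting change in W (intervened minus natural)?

do(T=8) replaces the equation T := 6 if S >= 2 else 0 with the constant T = 8.
W = T + 2*P + 2*S  [with T=8, P=5, S=0]  = 18
Without intervention: T = 6 if S >= 2 else 0  [with S=0]  = 0; W = T + 2*P + 2*S  [with T=0, P=5, S=0]  = 10.
Change = 18 − 10 = 8.

8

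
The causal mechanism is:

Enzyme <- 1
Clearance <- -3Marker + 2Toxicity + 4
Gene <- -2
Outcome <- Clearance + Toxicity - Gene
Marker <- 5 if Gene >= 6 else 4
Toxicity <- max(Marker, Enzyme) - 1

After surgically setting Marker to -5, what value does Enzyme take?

Under do(Marker=-5), the mechanism Marker <- 5 if Gene >= 6 else 4 is discarded; Marker is fixed at -5.
Since Enzyme is not a descendant of the intervened variable, it is unaffected.

1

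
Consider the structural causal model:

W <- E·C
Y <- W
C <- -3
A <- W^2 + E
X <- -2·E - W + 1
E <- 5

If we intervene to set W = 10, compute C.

Under do(W=10), the mechanism W <- E·C is discarded; W is fixed at 10.
C is not downstream of the intervention, so its value is determined by the original equations.

-3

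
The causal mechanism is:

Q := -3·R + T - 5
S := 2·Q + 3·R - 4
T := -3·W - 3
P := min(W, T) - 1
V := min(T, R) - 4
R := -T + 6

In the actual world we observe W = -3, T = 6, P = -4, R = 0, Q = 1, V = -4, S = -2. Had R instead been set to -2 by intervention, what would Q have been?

Intervening sets R = -2 and removes its equation (R := -T + 6).
T = -3·W - 3  [with W=-3]  = 6
Q = -3·R + T - 5  [with R=-2, T=6]  = 7

7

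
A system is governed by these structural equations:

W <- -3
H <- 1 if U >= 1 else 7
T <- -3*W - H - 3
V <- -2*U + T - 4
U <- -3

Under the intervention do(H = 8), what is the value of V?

do(H=8) replaces the equation H <- 1 if U >= 1 else 7 with the constant H = 8.
T = -3*W - H - 3  [with W=-3, H=8]  = -2
V = -2*U + T - 4  [with U=-3, T=-2]  = 0

0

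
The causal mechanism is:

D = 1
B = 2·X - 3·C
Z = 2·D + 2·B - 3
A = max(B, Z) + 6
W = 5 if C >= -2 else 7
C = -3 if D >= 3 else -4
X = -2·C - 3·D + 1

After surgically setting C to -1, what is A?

11

Under do(C=-1), the mechanism C = -3 if D >= 3 else -4 is discarded; C is fixed at -1.
X = -2·C - 3·D + 1  [with C=-1, D=1]  = 0
B = 2·X - 3·C  [with X=0, C=-1]  = 3
Z = 2·D + 2·B - 3  [with D=1, B=3]  = 5
A = max(B, Z) + 6  [with B=3, Z=5]  = 11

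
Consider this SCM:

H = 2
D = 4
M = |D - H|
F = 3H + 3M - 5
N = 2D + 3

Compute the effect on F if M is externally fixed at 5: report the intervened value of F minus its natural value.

do(M=5) replaces the equation M = |D - H| with the constant M = 5.
F = 3H + 3M - 5  [with H=2, M=5]  = 16
Without intervention: M = |D - H|  [with D=4, H=2]  = 2; F = 3H + 3M - 5  [with H=2, M=2]  = 7.
Change = 16 − 7 = 9.

9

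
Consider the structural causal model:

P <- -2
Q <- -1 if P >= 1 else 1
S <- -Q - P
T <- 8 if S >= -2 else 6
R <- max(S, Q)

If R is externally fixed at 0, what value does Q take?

1

Under do(R=0), the mechanism R <- max(S, Q) is discarded; R is fixed at 0.
No directed path runs from R to Q, so Q keeps its natural value.
Q = -1 if P >= 1 else 1  [with P=-2]  = 1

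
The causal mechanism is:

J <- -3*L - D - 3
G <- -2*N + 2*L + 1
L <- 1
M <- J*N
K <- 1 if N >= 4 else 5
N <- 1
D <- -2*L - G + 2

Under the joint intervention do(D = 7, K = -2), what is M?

Under do(D = 7, K = -2), each intervened variable's structural equation is replaced by its fixed value.
J = -3*L - D - 3  [with L=1, D=7]  = -13
M = J*N  [with J=-13, N=1]  = -13

-13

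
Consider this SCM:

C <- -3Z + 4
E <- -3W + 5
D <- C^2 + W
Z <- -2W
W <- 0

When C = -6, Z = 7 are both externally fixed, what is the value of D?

The joint intervention fixes C = -6, Z = 7, removing each variable's own equation.
D = C^2 + W  [with C=-6, W=0]  = 36

36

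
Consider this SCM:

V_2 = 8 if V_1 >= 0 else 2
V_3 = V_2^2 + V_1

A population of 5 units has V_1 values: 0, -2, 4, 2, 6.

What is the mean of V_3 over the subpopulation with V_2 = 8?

E[V_3|V_2=8] averages over only the 4 units with V_2=8 (V_1 = 0, 4, 2, 6): V_3 = 64, 68, 66, 70, mean 67.

67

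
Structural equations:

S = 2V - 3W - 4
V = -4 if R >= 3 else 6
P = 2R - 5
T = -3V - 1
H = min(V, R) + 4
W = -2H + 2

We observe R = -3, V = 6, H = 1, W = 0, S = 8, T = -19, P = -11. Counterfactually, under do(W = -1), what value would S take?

11

Intervening sets W = -1 and removes its equation (W = -2H + 2).
V = -4 if R >= 3 else 6  [with R=-3]  = 6
S = 2V - 3W - 4  [with V=6, W=-1]  = 11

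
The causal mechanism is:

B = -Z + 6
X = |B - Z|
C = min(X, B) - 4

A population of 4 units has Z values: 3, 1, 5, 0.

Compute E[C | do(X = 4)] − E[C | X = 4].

0.5

Every unit gets X=4 under the intervention. C values become -1, 0, -3, 0; E[C|do(X=4)] = -1.
Conditioning on X=4 selects the 2 unit(s) with Z ∈ {1, 5}. Their C values: 0, -3. Mean = -1.5.
Difference = -1 − (-1.5) = 0.5.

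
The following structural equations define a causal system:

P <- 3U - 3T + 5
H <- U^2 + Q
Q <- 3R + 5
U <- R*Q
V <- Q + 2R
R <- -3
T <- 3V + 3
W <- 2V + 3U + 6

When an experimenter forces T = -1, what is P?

Intervening sets T = -1 and removes its equation (T <- 3V + 3).
Q = 3R + 5  [with R=-3]  = -4
U = R*Q  [with R=-3, Q=-4]  = 12
P = 3U - 3T + 5  [with U=12, T=-1]  = 44

44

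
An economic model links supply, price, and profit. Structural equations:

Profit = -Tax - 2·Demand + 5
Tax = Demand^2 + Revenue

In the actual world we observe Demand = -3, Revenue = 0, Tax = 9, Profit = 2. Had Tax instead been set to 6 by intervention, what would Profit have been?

The intervention breaks the incoming arrows to Tax: Tax = Demand^2 + Revenue no longer applies, and Tax = 6.
Profit = -Tax - 2·Demand + 5  [with Tax=6, Demand=-3]  = 5

5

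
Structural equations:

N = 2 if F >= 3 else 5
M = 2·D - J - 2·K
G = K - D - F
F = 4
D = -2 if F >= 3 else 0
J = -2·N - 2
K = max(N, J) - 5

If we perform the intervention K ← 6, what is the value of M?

-10

Under do(K=6), the mechanism K = max(N, J) - 5 is discarded; K is fixed at 6.
N = 2 if F >= 3 else 5  [with F=4]  = 2
J = -2·N - 2  [with N=2]  = -6
D = -2 if F >= 3 else 0  [with F=4]  = -2
M = 2·D - J - 2·K  [with D=-2, J=-6, K=6]  = -10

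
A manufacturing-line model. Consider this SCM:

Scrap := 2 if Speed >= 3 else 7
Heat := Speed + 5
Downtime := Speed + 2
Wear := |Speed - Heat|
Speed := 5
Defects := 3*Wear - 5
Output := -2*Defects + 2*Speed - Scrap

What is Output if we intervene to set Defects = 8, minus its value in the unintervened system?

4

Under do(Defects=8), the mechanism Defects := 3*Wear - 5 is discarded; Defects is fixed at 8.
Scrap = 2 if Speed >= 3 else 7  [with Speed=5]  = 2
Output = -2*Defects + 2*Speed - Scrap  [with Defects=8, Speed=5, Scrap=2]  = -8
Without intervention: Heat = Speed + 5  [with Speed=5]  = 10; Wear = |Speed - Heat|  [with Speed=5, Heat=10]  = 5; Defects = 3*Wear - 5  [with Wear=5]  = 10; Scrap = 2 if Speed >= 3 else 7  [with Speed=5]  = 2; Output = -2*Defects + 2*Speed - Scrap  [with Defects=10, Speed=5, Scrap=2]  = -12.
Change = -8 − (-12) = 4.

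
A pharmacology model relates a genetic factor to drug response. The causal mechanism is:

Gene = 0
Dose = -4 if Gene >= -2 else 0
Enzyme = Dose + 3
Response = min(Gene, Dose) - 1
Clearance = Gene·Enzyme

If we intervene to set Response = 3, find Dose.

-4

The intervention breaks the incoming arrows to Response: Response = min(Gene, Dose) - 1 no longer applies, and Response = 3.
Since Dose is not a descendant of the intervened variable, it is unaffected.
Dose = -4 if Gene >= -2 else 0  [with Gene=0]  = -4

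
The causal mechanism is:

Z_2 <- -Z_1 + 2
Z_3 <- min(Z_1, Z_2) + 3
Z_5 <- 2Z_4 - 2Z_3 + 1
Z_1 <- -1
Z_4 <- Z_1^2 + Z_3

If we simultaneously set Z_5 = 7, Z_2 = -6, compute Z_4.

Setting Z_5 = 7, Z_2 = -6 by intervention discards those variables' equations.
Z_3 = min(Z_1, Z_2) + 3  [with Z_1=-1, Z_2=-6]  = -3
Z_4 = Z_1^2 + Z_3  [with Z_1=-1, Z_3=-3]  = -2

-2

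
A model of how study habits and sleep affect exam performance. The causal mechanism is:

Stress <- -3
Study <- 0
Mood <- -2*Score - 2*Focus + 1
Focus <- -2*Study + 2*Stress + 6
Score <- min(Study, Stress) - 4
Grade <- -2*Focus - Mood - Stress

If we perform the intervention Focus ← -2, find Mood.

do(Focus=-2) replaces the equation Focus <- -2*Study + 2*Stress + 6 with the constant Focus = -2.
Score = min(Study, Stress) - 4  [with Study=0, Stress=-3]  = -7
Mood = -2*Score - 2*Focus + 1  [with Score=-7, Focus=-2]  = 19

19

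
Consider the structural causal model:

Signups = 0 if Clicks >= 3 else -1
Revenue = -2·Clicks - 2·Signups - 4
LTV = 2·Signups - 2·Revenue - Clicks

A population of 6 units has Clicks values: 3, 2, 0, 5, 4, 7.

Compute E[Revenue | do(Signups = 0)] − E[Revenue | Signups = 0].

Under do(Signups=0), Signups's equation is replaced by Signups=0 for every unit. Per-unit Revenue: -10, -8, -4, -14, -12, -18. Mean = -11.
Conditioning on Signups=0 selects the 4 unit(s) with Clicks ∈ {3, 5, 4, 7}. Their Revenue values: -10, -14, -12, -18. Mean = -13.5.
Difference = -11 − (-13.5) = 2.5.

2.5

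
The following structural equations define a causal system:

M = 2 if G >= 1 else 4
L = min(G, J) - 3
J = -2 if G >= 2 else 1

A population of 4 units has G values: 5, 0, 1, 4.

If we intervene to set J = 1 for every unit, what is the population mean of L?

Under do(J=1), J's equation is replaced by J=1 for every unit. Per-unit L: -2, -3, -2, -2. Mean = -2.25.

-2.25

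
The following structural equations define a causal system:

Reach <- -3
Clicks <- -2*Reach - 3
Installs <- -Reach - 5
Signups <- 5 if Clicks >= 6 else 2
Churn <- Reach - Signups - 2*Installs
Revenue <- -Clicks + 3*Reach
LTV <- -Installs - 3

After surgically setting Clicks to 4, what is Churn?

-1

do(Clicks=4) replaces the equation Clicks <- -2*Reach - 3 with the constant Clicks = 4.
Installs = -Reach - 5  [with Reach=-3]  = -2
Signups = 5 if Clicks >= 6 else 2  [with Clicks=4]  = 2
Churn = Reach - Signups - 2*Installs  [with Reach=-3, Signups=2, Installs=-2]  = -1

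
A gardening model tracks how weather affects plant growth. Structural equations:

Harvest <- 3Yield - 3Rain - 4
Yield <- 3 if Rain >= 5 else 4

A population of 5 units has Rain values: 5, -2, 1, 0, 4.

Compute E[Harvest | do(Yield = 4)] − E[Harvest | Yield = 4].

Every unit gets Yield=4 under the intervention. Harvest values become -7, 14, 5, 8, -4; E[Harvest|do(Yield=4)] = 3.2.
Conditioning on Yield=4 selects the 4 unit(s) with Rain ∈ {-2, 1, 0, 4}. Their Harvest values: 14, 5, 8, -4. Mean = 5.75.
Difference = 3.2 − 5.75 = -2.55.

-2.55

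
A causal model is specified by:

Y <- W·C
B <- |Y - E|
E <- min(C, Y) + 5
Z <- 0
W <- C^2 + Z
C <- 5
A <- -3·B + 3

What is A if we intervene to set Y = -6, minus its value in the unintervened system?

The intervention breaks the incoming arrows to Y: Y <- W·C no longer applies, and Y = -6.
E = min(C, Y) + 5  [with C=5, Y=-6]  = -1
B = |Y - E|  [with Y=-6, E=-1]  = 5
A = -3·B + 3  [with B=5]  = -12
Without intervention: W = C^2 + Z  [with C=5, Z=0]  = 25; Y = W·C  [with W=25, C=5]  = 125; E = min(C, Y) + 5  [with C=5, Y=125]  = 10; B = |Y - E|  [with Y=125, E=10]  = 115; A = -3·B + 3  [with B=115]  = -342.
Change = -12 − (-342) = 330.

330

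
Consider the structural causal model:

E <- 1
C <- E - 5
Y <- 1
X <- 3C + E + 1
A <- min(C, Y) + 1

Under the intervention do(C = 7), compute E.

Under do(C=7), the mechanism C <- E - 5 is discarded; C is fixed at 7.
Since E is not a descendant of the intervened variable, it is unaffected.

1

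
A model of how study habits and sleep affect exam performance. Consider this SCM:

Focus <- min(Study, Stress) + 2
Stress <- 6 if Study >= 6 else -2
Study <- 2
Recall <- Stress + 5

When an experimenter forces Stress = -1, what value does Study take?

Under do(Stress=-1), the mechanism Stress <- 6 if Study >= 6 else -2 is discarded; Stress is fixed at -1.
Study is not downstream of the intervention, so its value is determined by the original equations.

2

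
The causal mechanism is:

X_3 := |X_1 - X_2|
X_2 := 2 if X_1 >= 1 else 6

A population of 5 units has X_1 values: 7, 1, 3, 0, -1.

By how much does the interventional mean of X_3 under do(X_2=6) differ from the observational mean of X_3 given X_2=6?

-2.1

do(X_2=6) breaks X_2's dependence on X_1. With X_2=6 fixed, X_3 across the units is 1, 5, 3, 6, 7, mean 4.4.
Observing X_2=6 restricts to units where X_2's equation naturally yields 6: X_1 ∈ {0, -1}. In that subpopulation X_3 = 6, 7, mean 6.5.
Difference = 4.4 − 6.5 = -2.1.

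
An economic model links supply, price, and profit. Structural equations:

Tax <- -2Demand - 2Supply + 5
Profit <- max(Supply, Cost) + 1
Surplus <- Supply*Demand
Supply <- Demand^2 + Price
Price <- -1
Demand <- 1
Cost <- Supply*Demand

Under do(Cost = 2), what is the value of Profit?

3

Under do(Cost=2), the mechanism Cost <- Supply*Demand is discarded; Cost is fixed at 2.
Supply = Demand^2 + Price  [with Demand=1, Price=-1]  = 0
Profit = max(Supply, Cost) + 1  [with Supply=0, Cost=2]  = 3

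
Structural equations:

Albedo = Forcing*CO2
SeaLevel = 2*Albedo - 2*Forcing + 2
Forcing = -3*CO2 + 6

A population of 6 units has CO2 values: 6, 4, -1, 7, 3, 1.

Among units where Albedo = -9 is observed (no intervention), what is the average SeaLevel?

E[SeaLevel|Albedo=-9] averages over only the 2 units with Albedo=-9 (CO2 = -1, 3): SeaLevel = -34, -10, mean -22.

-22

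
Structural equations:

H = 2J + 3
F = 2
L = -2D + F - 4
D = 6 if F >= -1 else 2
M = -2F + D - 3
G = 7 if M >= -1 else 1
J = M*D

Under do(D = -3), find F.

2

Under do(D=-3), the mechanism D = 6 if F >= -1 else 2 is discarded; D is fixed at -3.
F is not downstream of the intervention, so its value is determined by the original equations.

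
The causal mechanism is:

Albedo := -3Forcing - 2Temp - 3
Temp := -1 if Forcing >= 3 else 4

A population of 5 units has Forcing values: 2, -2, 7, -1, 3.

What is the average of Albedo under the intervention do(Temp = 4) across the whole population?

-16.4

Every unit gets Temp=4 under the intervention. Albedo values become -17, -5, -32, -8, -20; E[Albedo|do(Temp=4)] = -16.4.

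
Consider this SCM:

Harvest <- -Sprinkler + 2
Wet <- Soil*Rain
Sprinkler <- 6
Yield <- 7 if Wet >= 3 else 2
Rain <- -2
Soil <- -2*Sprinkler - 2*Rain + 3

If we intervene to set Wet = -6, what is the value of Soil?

Under do(Wet=-6), the mechanism Wet <- Soil*Rain is discarded; Wet is fixed at -6.
Since Soil is not a descendant of the intervened variable, it is unaffected.
Soil = -2*Sprinkler - 2*Rain + 3  [with Sprinkler=6, Rain=-2]  = -5

-5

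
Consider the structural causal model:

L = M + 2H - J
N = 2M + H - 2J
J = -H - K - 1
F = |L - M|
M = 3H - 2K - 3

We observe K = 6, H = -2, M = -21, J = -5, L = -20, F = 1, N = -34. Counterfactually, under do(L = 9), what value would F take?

The intervention breaks the incoming arrows to L: L = M + 2H - J no longer applies, and L = 9.
M = 3H - 2K - 3  [with H=-2, K=6]  = -21
F = |L - M|  [with L=9, M=-21]  = 30

30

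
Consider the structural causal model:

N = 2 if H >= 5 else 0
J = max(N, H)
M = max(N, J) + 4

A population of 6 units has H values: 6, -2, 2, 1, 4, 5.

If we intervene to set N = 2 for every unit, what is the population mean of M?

Every unit gets N=2 under the intervention. M values become 10, 6, 6, 6, 8, 9; E[M|do(N=2)] = 7.5.

7.5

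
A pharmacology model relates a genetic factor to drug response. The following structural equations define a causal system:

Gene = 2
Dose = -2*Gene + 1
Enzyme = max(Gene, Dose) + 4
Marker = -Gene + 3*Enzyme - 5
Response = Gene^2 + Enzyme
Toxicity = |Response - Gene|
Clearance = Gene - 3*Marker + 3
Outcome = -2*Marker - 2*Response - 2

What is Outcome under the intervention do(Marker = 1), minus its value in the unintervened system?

do(Marker=1) replaces the equation Marker = -Gene + 3*Enzyme - 5 with the constant Marker = 1.
Dose = -2*Gene + 1  [with Gene=2]  = -3
Enzyme = max(Gene, Dose) + 4  [with Gene=2, Dose=-3]  = 6
Response = Gene^2 + Enzyme  [with Gene=2, Enzyme=6]  = 10
Outcome = -2*Marker - 2*Response - 2  [with Marker=1, Response=10]  = -24
Without intervention: Dose = -2*Gene + 1  [with Gene=2]  = -3; Enzyme = max(Gene, Dose) + 4  [with Gene=2, Dose=-3]  = 6; Marker = -Gene + 3*Enzyme - 5  [with Gene=2, Enzyme=6]  = 11; Response = Gene^2 + Enzyme  [with Gene=2, Enzyme=6]  = 10; Outcome = -2*Marker - 2*Response - 2  [with Marker=11, Response=10]  = -44.
Change = -24 − (-44) = 20.

20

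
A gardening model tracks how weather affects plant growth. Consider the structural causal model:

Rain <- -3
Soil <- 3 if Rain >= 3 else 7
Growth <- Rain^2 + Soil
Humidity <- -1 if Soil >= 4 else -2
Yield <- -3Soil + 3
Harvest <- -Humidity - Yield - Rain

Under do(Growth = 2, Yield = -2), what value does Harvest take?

6

Setting Growth = 2, Yield = -2 by intervention discards those variables' equations.
Soil = 3 if Rain >= 3 else 7  [with Rain=-3]  = 7
Humidity = -1 if Soil >= 4 else -2  [with Soil=7]  = -1
Harvest = -Humidity - Yield - Rain  [with Humidity=-1, Yield=-2, Rain=-3]  = 6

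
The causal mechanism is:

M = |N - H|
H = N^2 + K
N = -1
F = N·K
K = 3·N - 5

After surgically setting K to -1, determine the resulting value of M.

1

Under do(K=-1), the mechanism K = 3·N - 5 is discarded; K is fixed at -1.
H = N^2 + K  [with N=-1, K=-1]  = 0
M = |N - H|  [with N=-1, H=0]  = 1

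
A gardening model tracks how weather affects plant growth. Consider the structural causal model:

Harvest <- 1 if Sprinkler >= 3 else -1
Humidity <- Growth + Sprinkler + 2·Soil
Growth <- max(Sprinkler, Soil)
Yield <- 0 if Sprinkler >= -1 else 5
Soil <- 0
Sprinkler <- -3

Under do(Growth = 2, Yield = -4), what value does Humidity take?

The joint intervention fixes Growth = 2, Yield = -4, removing each variable's own equation.
Humidity = Growth + Sprinkler + 2·Soil  [with Growth=2, Sprinkler=-3, Soil=0]  = -1

-1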